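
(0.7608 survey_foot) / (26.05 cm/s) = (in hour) 0.0002473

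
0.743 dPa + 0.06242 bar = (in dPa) 6.242e+04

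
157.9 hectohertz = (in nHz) 1.579e+13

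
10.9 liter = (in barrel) 0.06856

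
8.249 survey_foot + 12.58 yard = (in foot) 45.99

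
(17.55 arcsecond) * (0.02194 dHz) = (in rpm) 1.783e-06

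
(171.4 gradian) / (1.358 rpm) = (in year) 6.003e-07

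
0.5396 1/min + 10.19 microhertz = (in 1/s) 0.009004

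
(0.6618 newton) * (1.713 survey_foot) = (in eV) 2.157e+18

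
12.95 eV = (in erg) 2.075e-11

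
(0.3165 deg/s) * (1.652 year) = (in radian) 2.878e+05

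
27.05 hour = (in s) 9.738e+04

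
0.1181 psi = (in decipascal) 8143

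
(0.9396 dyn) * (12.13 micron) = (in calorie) 2.724e-11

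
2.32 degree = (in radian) 0.04049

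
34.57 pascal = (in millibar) 0.3457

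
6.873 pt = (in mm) 2.425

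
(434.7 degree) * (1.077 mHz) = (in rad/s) 0.008171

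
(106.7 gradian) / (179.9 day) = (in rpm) 1.03e-06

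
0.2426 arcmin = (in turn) 1.123e-05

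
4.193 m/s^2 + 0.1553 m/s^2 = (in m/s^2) 4.348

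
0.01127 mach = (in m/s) 3.837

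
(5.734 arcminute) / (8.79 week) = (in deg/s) 1.798e-08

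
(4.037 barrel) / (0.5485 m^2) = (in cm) 117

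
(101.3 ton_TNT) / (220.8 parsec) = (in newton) 6.221e-08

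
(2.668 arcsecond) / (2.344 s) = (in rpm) 5.27e-05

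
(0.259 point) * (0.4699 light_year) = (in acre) 1.004e+08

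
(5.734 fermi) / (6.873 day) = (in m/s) 9.656e-21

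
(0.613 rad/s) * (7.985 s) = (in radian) 4.895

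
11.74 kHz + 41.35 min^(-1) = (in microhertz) 1.174e+10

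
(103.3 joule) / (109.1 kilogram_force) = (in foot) 0.3168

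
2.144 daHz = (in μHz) 2.144e+07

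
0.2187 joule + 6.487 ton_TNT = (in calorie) 6.487e+09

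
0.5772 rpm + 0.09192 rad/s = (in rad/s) 0.1524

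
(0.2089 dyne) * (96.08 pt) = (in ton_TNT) 1.692e-17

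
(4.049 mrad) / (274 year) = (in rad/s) 4.686e-13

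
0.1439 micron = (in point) 0.0004079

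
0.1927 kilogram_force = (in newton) 1.89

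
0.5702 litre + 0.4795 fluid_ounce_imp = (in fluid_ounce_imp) 20.55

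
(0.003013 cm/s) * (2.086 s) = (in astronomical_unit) 4.201e-16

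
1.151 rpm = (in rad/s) 0.1205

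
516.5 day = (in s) 4.463e+07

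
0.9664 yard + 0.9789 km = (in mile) 0.6088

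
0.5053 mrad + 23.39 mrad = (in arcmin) 82.15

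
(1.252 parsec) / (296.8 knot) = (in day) 2.928e+09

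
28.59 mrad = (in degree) 1.638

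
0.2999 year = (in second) 9.458e+06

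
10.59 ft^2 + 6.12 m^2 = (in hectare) 0.0007104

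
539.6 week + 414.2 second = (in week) 539.6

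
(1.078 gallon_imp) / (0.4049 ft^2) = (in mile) 8.095e-05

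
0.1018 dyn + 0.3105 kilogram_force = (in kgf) 0.3105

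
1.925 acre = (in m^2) 7790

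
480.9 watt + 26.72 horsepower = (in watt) 2.041e+04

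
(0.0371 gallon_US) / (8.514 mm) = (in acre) 4.076e-06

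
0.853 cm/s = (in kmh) 0.03071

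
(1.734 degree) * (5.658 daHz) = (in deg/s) 98.11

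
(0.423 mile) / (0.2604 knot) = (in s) 5082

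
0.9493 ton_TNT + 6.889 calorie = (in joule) 3.972e+09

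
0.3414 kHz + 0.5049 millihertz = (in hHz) 3.414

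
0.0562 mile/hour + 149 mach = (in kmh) 1.826e+05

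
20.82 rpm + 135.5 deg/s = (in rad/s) 4.545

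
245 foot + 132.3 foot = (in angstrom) 1.15e+12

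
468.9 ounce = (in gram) 1.329e+04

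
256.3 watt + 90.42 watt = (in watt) 346.7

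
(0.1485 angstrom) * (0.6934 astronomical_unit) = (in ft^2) 16.58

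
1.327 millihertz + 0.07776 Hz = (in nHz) 7.909e+07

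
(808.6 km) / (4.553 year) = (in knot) 0.01095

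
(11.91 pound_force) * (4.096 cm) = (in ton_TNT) 5.186e-10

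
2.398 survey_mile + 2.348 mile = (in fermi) 7.638e+18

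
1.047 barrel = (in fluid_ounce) 5629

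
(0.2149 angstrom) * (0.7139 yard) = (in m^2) 1.403e-11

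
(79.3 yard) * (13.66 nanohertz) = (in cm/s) 9.905e-05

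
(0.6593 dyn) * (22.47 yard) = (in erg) 1355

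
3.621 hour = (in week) 0.02155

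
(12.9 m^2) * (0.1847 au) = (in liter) 3.564e+14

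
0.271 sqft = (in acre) 6.221e-06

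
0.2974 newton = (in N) 0.2974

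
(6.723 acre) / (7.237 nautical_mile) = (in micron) 2.03e+06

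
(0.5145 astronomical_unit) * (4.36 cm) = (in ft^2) 3.612e+10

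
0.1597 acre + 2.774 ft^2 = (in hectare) 0.06465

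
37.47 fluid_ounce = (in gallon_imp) 0.2438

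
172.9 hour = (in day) 7.204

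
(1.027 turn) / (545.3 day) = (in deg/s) 7.847e-06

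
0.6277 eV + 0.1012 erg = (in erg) 0.1012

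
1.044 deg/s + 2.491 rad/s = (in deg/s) 143.8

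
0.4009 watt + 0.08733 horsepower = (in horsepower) 0.08787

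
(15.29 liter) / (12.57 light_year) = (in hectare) 1.286e-23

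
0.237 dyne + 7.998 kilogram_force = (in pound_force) 17.63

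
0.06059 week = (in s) 3.664e+04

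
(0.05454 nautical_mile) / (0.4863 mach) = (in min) 0.01017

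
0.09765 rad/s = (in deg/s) 5.595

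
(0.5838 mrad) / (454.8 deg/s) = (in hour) 2.043e-08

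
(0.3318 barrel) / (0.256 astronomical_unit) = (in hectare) 1.377e-16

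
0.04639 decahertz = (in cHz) 46.39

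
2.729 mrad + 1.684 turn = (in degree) 606.4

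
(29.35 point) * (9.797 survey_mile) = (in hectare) 0.01632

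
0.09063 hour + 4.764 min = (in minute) 10.2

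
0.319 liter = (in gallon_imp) 0.07017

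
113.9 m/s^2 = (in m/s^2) 113.9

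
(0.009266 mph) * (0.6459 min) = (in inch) 6.32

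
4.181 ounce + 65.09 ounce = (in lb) 4.329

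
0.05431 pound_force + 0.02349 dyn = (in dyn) 2.416e+04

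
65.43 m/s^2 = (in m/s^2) 65.43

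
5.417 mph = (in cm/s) 242.2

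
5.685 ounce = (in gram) 161.2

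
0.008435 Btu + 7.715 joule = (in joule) 16.61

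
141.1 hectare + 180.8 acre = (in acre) 529.5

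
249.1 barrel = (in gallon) 1.046e+04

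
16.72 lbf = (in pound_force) 16.72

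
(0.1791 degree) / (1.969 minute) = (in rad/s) 2.646e-05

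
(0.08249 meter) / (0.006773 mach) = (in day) 4.14e-07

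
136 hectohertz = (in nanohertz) 1.36e+13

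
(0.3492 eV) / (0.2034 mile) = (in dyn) 1.709e-17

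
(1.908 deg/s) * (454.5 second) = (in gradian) 963.5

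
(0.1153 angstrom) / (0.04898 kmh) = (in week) 1.401e-15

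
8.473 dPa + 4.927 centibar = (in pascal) 4928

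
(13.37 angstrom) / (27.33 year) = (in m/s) 1.551e-18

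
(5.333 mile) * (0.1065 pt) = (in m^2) 0.3225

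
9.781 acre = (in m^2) 3.958e+04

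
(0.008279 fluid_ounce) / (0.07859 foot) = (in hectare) 1.022e-09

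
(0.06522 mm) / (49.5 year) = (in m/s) 4.178e-14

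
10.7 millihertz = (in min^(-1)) 0.642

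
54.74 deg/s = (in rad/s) 0.9554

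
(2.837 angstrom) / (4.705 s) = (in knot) 1.172e-10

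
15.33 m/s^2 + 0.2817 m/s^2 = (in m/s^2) 15.61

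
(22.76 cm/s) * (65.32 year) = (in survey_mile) 2.913e+05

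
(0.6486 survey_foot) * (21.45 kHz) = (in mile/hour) 9486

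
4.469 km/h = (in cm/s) 124.1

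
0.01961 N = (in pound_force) 0.004409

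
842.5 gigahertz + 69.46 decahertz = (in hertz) 8.425e+11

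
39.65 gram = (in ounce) 1.399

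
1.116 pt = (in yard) 0.0004306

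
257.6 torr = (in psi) 4.981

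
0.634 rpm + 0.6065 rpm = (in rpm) 1.241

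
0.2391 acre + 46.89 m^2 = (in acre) 0.2507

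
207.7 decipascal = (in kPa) 0.02077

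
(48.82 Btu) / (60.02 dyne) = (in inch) 3.379e+09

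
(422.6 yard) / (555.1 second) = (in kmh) 2.506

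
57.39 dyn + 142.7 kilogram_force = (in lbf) 314.6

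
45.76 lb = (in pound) 45.76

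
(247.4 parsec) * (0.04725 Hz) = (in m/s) 3.607e+17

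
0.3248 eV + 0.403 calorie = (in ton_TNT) 4.03e-10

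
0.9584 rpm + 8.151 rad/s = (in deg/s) 472.8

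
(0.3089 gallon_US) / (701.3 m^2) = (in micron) 1.667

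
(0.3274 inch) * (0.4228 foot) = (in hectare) 1.072e-07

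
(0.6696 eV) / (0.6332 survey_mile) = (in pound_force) 2.367e-23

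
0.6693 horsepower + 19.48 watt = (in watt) 518.6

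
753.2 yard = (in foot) 2260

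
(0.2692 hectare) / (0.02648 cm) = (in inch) 4.002e+08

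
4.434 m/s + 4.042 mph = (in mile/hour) 13.96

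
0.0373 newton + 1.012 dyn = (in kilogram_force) 0.003805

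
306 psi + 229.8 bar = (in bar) 250.9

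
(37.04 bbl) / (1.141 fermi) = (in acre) 1.275e+12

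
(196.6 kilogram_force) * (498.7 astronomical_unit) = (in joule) 1.438e+17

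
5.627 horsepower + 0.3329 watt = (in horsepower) 5.627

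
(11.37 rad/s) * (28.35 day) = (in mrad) 2.785e+10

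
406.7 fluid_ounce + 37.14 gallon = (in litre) 152.6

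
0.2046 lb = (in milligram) 9.28e+04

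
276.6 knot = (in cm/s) 1.423e+04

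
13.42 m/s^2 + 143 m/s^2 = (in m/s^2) 156.4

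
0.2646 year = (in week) 13.8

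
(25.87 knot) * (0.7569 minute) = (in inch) 2.38e+04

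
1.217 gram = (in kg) 0.001217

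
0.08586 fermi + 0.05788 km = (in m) 57.88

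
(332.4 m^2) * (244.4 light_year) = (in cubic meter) 7.686e+20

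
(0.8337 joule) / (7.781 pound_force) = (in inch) 0.9483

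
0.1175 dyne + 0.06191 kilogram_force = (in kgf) 0.06191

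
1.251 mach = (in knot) 828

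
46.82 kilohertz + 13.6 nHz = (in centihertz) 4.682e+06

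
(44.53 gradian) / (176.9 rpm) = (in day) 4.37e-07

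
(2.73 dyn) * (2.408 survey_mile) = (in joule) 0.1058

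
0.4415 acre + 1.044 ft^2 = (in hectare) 0.1787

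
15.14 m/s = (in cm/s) 1514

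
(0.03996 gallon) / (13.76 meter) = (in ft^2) 0.0001183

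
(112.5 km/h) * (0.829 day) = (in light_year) 2.366e-10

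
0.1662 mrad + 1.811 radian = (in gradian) 115.3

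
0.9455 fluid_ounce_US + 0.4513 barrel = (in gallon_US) 18.96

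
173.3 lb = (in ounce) 2773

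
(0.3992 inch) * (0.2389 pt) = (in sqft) 9.198e-06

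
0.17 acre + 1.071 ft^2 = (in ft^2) 7406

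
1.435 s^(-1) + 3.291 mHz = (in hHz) 0.01438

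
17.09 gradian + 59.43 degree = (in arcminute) 4489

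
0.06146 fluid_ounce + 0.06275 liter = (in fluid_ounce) 2.183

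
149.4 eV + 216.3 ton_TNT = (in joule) 9.05e+11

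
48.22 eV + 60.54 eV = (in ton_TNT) 4.165e-27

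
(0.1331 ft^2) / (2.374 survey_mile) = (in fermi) 3.237e+09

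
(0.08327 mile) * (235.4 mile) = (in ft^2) 5.465e+08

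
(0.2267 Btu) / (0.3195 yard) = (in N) 818.7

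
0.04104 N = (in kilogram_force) 0.004185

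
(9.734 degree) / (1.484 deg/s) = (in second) 6.559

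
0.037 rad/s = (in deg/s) 2.12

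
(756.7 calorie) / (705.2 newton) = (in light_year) 4.745e-16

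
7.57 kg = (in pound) 16.69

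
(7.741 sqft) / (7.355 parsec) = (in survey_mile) 1.969e-21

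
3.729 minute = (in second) 223.7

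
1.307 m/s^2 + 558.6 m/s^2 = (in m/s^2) 559.9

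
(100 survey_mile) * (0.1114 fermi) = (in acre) 4.43e-15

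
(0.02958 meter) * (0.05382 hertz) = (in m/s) 0.001592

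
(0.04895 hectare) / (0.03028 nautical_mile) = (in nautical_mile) 0.004713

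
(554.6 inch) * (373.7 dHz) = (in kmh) 1895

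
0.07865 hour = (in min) 4.719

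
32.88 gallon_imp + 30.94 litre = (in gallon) 47.66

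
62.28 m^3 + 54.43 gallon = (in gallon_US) 1.651e+04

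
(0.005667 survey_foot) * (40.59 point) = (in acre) 6.112e-09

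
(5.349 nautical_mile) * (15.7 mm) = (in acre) 0.03843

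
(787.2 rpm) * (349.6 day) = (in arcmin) 8.56e+12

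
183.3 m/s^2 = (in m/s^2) 183.3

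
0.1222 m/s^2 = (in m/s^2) 0.1222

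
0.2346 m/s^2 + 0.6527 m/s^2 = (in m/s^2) 0.8873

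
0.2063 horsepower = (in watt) 153.8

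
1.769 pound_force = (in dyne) 7.869e+05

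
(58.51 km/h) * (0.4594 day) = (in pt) 1.829e+09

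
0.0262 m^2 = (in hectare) 2.62e-06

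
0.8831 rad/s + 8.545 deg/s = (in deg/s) 59.14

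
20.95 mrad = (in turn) 0.003334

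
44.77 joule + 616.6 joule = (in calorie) 158.1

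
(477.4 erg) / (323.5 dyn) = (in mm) 14.76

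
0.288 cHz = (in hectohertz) 2.88e-05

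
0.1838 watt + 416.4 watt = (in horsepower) 0.5586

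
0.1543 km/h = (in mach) 0.0001259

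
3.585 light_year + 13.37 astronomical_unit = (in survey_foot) 1.113e+17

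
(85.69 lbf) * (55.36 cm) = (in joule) 211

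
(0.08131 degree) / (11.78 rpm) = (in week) 1.902e-09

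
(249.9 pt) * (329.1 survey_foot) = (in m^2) 8.843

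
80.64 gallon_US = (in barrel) 1.92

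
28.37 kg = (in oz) 1001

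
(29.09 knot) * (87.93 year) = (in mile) 2.579e+07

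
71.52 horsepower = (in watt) 5.333e+04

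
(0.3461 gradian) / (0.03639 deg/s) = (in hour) 0.002378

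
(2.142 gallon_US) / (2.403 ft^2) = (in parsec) 1.177e-18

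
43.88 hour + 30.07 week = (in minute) 3.057e+05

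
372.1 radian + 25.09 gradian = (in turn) 59.28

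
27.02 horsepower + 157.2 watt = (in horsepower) 27.23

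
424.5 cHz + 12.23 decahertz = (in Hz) 126.5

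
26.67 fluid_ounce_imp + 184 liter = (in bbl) 1.162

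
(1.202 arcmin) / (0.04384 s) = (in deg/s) 0.457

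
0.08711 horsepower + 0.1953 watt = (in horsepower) 0.08737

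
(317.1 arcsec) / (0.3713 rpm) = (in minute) 0.000659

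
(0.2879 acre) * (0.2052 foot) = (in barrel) 458.3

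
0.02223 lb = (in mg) 1.008e+04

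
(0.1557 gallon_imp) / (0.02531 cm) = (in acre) 0.0006911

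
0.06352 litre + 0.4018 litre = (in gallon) 0.1229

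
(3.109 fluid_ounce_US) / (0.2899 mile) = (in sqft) 2.121e-06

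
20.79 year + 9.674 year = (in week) 1588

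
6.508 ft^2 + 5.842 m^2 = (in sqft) 69.39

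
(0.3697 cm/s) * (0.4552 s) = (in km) 1.683e-06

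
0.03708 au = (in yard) 6.066e+09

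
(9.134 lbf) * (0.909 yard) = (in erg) 3.377e+08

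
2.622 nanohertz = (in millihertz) 2.622e-06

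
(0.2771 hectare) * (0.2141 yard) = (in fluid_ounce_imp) 1.909e+07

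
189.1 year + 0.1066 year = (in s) 5.967e+09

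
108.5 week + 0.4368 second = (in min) 1.094e+06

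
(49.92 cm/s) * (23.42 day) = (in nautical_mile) 545.4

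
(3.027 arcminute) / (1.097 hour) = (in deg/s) 1.277e-05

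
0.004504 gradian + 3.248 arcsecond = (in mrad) 0.0865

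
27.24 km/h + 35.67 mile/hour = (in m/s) 23.51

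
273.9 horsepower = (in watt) 2.042e+05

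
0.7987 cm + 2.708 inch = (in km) 7.677e-05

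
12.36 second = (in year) 3.919e-07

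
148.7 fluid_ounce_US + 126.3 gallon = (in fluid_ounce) 1.632e+04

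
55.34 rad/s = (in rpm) 528.5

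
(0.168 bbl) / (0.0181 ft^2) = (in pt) 4.503e+04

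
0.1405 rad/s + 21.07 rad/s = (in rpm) 202.5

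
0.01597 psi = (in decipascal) 1101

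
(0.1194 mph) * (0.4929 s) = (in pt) 74.58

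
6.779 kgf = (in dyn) 6.648e+06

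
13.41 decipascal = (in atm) 1.323e-05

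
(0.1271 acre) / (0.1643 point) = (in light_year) 9.38e-10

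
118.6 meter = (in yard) 129.7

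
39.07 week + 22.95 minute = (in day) 273.5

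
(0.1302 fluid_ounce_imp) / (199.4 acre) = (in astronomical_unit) 3.065e-23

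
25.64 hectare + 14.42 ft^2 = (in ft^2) 2.76e+06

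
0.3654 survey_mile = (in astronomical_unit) 3.931e-09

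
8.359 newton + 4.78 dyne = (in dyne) 8.359e+05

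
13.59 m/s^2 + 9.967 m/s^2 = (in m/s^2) 23.56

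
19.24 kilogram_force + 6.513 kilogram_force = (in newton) 252.6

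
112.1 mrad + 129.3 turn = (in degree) 4.655e+04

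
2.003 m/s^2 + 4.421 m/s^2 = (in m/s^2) 6.424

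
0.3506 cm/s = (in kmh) 0.01262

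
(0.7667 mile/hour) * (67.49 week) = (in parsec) 4.534e-10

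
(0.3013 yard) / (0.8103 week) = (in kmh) 2.024e-06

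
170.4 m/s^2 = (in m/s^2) 170.4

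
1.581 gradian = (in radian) 0.02483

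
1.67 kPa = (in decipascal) 1.67e+04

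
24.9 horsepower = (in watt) 1.857e+04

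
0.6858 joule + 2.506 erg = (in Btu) 0.00065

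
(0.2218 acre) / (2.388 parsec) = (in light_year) 1.288e-30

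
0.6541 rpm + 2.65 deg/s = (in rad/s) 0.1147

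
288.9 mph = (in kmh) 464.9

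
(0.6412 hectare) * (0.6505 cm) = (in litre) 4.171e+04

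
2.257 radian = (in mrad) 2257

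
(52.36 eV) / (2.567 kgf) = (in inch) 1.312e-17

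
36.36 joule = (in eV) 2.269e+20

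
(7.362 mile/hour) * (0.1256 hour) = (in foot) 4882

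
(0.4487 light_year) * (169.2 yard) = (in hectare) 6.568e+13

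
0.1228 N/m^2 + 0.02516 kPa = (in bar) 0.0002528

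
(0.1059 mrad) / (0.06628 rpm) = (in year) 4.838e-10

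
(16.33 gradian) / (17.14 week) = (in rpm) 2.363e-07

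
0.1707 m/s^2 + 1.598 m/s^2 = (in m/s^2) 1.769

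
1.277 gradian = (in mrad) 20.06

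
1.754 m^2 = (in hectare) 0.0001754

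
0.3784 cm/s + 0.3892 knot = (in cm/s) 20.4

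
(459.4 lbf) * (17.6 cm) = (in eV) 2.245e+21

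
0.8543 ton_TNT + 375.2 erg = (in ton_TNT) 0.8543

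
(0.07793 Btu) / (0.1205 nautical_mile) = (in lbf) 0.08283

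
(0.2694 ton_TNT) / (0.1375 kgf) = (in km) 8.359e+05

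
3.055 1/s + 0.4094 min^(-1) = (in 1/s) 3.062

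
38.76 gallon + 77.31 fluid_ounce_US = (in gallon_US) 39.36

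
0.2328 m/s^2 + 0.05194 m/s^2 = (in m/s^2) 0.2847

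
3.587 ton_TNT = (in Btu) 1.422e+07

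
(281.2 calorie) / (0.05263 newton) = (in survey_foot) 7.334e+04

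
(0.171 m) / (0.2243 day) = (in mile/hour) 1.974e-05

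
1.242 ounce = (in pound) 0.07762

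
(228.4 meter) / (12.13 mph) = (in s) 42.12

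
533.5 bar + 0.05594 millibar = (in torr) 4.002e+05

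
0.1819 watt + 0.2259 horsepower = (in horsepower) 0.2261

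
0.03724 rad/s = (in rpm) 0.3556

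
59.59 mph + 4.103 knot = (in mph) 64.31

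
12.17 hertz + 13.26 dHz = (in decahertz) 1.35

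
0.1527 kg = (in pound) 0.3366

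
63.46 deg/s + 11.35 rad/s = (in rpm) 119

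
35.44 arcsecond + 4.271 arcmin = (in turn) 0.0002251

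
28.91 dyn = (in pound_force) 6.499e-05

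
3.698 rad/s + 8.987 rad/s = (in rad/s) 12.69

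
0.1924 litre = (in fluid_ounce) 6.506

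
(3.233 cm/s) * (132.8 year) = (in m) 1.354e+08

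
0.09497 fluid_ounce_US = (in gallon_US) 0.000742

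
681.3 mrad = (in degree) 39.04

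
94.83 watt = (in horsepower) 0.1272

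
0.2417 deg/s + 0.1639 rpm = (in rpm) 0.2042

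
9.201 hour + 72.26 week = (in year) 1.387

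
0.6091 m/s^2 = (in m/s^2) 0.6091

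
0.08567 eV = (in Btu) 1.301e-23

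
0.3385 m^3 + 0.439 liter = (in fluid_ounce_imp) 1.193e+04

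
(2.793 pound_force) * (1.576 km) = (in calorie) 4680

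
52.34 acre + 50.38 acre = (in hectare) 41.57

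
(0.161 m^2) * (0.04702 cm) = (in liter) 0.0757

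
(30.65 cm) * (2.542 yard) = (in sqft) 7.669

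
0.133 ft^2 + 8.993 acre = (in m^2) 3.639e+04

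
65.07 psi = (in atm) 4.428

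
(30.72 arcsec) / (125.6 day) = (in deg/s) 7.863e-10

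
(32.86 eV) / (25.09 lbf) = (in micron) 4.717e-14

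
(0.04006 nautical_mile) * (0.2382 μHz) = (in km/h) 6.362e-05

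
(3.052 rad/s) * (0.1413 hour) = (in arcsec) 3.202e+08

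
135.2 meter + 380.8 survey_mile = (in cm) 6.13e+07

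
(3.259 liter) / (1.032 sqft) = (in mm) 33.99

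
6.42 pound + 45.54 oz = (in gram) 4203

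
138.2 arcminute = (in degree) 2.303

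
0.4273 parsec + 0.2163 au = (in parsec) 0.4273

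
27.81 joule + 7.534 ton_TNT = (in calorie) 7.534e+09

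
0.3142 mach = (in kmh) 385.1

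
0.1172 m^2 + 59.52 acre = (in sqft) 2.593e+06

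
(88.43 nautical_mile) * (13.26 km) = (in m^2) 2.172e+09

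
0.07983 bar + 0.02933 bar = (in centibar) 10.92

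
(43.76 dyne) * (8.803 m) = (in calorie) 0.0009207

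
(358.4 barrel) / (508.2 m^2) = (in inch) 4.414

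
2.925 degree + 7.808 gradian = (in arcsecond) 3.583e+04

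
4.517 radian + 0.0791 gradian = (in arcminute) 1.553e+04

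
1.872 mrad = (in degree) 0.1073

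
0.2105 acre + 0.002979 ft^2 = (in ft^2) 9169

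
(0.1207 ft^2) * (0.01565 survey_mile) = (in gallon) 74.61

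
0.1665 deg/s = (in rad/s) 0.002906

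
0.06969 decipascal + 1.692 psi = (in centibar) 11.67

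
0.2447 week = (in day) 1.713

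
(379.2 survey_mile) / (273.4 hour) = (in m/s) 0.62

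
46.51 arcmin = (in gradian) 0.8613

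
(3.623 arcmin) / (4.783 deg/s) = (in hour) 3.507e-06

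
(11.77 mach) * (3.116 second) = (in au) 8.348e-08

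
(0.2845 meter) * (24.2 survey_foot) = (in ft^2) 22.59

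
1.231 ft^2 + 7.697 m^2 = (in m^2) 7.811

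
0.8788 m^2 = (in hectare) 8.788e-05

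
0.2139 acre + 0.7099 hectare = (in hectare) 0.7965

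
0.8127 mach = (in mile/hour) 619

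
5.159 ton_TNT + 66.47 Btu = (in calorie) 5.159e+09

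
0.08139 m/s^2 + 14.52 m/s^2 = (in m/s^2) 14.6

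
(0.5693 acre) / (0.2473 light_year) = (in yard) 1.077e-12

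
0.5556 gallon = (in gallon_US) 0.5556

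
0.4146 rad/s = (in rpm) 3.959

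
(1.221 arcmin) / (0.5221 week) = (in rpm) 1.074e-08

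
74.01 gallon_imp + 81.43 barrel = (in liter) 1.328e+04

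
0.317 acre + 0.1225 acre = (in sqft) 1.914e+04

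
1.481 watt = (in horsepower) 0.001986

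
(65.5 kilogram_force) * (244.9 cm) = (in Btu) 1.491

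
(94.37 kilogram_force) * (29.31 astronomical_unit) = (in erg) 4.058e+22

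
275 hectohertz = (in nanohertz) 2.75e+13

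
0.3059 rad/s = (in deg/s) 17.53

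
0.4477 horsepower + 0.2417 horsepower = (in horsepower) 0.6894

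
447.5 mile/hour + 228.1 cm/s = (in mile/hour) 452.6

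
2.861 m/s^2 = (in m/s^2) 2.861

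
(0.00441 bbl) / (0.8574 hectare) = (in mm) 8.177e-05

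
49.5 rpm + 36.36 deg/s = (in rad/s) 5.818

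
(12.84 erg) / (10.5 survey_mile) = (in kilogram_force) 7.748e-12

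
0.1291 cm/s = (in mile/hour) 0.002888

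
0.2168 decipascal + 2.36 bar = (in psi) 34.23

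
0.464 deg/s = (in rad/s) 0.008098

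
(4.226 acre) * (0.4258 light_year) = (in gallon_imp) 1.515e+22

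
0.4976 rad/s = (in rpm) 4.752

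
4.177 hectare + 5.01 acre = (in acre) 15.33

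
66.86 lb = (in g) 3.033e+04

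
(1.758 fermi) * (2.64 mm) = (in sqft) 4.996e-17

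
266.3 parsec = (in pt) 2.329e+22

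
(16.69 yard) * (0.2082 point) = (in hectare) 1.121e-07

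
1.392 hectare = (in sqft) 1.498e+05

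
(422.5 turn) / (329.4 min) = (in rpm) 1.283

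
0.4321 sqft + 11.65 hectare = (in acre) 28.79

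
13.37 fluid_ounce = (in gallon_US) 0.1045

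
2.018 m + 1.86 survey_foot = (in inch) 101.8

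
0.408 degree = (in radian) 0.007121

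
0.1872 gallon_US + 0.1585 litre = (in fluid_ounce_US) 29.32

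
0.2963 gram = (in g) 0.2963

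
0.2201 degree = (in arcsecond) 792.4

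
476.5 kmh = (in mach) 0.3887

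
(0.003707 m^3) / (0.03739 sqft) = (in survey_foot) 3.501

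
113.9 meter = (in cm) 1.139e+04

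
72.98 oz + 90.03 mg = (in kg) 2.069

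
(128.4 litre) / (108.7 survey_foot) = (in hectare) 3.875e-07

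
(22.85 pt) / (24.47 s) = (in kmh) 0.001186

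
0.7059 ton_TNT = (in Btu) 2.799e+06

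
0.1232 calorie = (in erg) 5.155e+06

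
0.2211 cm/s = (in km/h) 0.00796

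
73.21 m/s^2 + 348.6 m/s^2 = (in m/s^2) 421.8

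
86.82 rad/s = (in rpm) 829.1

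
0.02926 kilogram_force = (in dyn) 2.869e+04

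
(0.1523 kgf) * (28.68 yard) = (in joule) 39.17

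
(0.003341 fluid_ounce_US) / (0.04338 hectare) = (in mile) 1.415e-13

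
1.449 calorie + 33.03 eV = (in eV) 3.784e+19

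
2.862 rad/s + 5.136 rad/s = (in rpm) 76.38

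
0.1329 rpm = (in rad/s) 0.01392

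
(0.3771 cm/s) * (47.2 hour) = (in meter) 640.8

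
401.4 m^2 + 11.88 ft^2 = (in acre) 0.09946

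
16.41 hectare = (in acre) 40.55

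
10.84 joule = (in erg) 1.084e+08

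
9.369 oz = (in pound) 0.5856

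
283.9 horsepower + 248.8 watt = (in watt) 2.12e+05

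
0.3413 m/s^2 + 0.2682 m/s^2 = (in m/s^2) 0.6095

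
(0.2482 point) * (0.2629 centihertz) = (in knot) 4.475e-07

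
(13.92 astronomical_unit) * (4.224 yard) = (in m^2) 8.043e+12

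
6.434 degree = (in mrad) 112.3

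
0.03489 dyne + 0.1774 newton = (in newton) 0.1774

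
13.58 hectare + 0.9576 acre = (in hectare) 13.97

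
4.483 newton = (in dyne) 4.483e+05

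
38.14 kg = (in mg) 3.814e+07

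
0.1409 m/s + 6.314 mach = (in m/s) 2150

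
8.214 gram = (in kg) 0.008214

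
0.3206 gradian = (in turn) 0.0008015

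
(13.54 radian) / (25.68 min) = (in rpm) 0.08392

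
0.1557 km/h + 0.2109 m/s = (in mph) 0.5685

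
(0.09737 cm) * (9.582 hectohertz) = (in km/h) 3.359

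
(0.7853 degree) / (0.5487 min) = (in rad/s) 0.0004163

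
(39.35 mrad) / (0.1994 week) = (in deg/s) 1.87e-05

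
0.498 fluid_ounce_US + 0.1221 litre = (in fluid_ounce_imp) 4.816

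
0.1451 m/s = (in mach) 0.0004261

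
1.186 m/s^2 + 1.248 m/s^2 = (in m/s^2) 2.434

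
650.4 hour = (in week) 3.871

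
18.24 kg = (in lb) 40.21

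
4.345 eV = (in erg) 6.961e-12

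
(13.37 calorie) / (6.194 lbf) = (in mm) 2030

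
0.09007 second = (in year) 2.856e-09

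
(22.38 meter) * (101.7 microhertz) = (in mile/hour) 0.005091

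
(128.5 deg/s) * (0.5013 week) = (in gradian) 4.329e+07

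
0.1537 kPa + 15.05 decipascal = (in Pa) 155.2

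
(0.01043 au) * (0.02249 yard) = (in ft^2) 3.454e+08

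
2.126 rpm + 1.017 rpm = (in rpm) 3.143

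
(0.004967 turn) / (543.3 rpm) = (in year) 1.739e-11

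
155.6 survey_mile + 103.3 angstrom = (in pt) 7.098e+08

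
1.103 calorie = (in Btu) 0.004374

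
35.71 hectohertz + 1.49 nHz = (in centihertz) 3.571e+05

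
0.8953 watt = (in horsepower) 0.001201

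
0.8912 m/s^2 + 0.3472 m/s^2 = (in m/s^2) 1.238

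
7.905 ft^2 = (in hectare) 7.344e-05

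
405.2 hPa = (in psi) 5.877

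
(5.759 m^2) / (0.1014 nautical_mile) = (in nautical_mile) 1.656e-05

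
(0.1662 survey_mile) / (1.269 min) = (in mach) 0.01032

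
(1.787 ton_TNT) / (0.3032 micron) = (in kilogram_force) 2.515e+15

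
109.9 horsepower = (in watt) 8.195e+04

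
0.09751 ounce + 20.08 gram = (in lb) 0.05036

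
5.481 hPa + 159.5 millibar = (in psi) 2.393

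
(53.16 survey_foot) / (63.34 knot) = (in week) 8.222e-07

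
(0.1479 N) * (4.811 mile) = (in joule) 1145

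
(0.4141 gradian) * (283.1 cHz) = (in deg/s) 1.055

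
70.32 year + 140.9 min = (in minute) 3.696e+07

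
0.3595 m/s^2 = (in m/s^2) 0.3595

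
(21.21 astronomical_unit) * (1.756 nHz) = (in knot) 1.083e+04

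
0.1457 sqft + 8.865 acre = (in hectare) 3.588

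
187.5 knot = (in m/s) 96.46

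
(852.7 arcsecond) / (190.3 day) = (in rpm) 2.401e-09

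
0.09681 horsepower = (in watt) 72.19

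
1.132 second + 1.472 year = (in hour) 1.289e+04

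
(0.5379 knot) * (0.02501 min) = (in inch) 16.35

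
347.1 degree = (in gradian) 385.7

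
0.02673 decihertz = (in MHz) 2.673e-09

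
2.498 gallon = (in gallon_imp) 2.08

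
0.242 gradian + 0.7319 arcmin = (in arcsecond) 828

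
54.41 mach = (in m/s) 1.853e+04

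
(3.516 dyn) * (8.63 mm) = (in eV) 1.894e+12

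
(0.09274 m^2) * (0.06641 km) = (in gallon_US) 1627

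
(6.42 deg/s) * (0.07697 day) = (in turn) 118.6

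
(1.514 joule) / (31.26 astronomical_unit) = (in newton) 3.238e-13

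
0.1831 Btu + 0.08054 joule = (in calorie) 46.19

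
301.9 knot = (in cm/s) 1.553e+04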